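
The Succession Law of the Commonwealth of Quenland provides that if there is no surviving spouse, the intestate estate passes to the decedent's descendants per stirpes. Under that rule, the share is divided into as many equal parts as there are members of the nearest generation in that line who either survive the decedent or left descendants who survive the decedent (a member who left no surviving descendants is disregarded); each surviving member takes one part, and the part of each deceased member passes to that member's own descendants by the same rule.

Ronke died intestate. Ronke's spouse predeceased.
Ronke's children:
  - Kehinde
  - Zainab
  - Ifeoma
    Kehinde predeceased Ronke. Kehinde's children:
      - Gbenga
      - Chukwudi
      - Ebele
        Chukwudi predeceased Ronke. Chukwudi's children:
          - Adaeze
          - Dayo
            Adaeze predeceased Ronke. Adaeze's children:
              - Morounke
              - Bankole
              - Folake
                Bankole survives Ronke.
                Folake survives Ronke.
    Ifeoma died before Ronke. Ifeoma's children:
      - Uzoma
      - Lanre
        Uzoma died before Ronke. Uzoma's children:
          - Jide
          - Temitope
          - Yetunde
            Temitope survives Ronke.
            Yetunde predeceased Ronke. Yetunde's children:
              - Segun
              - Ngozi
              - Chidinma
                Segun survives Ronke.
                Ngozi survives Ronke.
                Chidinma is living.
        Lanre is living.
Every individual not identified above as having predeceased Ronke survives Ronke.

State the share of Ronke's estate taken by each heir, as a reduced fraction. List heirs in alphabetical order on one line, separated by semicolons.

There is no surviving spouse, so the entire estate passes to Ronke's descendants per stirpes.
The estate is divided into 3 equal shares of 1/3 among Kehinde, Zainab, Ifeoma.
Kehinde predeceased; the 1/3 allotted to Kehinde's branch passes to Kehinde's issue by representation.
The 1/3 is divided into 3 equal shares of 1/9 among Gbenga, Chukwudi, Ebele.
Gbenga is living and takes 1/9.
Chukwudi predeceased; the 1/9 allotted to Chukwudi's branch passes to Chukwudi's issue by representation.
The 1/9 is divided into 2 equal shares of 1/18 among Adaeze, Dayo.
Adaeze predeceased; the 1/18 allotted to Adaeze's branch passes to Adaeze's issue by representation.
The 1/18 is divided into 3 equal shares of 1/54 among Morounke, Bankole, Folake.
Morounke is living and takes 1/54.
Bankole is living and takes 1/54.
Folake is living and takes 1/54.
Dayo is living and takes 1/18.
Ebele is living and takes 1/9.
Zainab is living and takes 1/3.
Ifeoma predeceased; the 1/3 allotted to Ifeoma's branch passes to Ifeoma's issue by representation.
The 1/3 is divided into 2 equal shares of 1/6 among Uzoma, Lanre.
Uzoma predeceased; the 1/6 allotted to Uzoma's branch passes to Uzoma's issue by representation.
The 1/6 is divided into 3 equal shares of 1/18 among Jide, Temitope, Yetunde.
Jide is living and takes 1/18.
Temitope is living and takes 1/18.
Yetunde predeceased; the 1/18 allotted to Yetunde's branch passes to Yetunde's issue by representation.
The 1/18 is divided into 3 equal shares of 1/54 among Segun, Ngozi, Chidinma.
Segun is living and takes 1/54.
Ngozi is living and takes 1/54.
Chidinma is living and takes 1/54.
Lanre is living and takes 1/6.

Bankole 1/54; Chidinma 1/54; Dayo 1/18; Ebele 1/9; Folake 1/54; Gbenga 1/9; Jide 1/18; Lanre 1/6; Morounke 1/54; Ngozi 1/54; Segun 1/54; Temitope 1/18; Zainab 1/3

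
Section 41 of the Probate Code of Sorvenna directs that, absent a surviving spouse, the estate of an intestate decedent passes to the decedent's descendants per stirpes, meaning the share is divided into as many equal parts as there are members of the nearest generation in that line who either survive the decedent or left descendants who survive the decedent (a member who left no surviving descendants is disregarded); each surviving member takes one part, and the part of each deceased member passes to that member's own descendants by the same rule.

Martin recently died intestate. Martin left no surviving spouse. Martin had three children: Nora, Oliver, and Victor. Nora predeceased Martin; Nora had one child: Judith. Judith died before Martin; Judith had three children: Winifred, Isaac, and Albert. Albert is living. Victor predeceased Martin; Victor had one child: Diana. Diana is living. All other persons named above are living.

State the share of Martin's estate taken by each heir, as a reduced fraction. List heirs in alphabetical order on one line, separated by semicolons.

There is no surviving spouse, so the entire estate passes to Martin's descendants per stirpes.
The estate is divided into 3 equal shares of 1/3 among Nora, Oliver, Victor.
Nora predeceased; the 1/3 allotted to Nora's branch passes to Nora's issue by representation.
Judith's line is the sole branch at this level, so the full 1/3 passes to Judith's issue by representation.
The 1/3 is divided into 3 equal shares of 1/9 among Winifred, Isaac, Albert.
Winifred is living and takes 1/9.
Isaac is living and takes 1/9.
Albert is living and takes 1/9.
Oliver is living and takes 1/3.
Victor predeceased; the 1/3 allotted to Victor's branch passes to Victor's issue by representation.
Diana is the sole taker at this level and receives the full 1/3.

Albert 1/9; Diana 1/3; Isaac 1/9; Oliver 1/3; Winifred 1/9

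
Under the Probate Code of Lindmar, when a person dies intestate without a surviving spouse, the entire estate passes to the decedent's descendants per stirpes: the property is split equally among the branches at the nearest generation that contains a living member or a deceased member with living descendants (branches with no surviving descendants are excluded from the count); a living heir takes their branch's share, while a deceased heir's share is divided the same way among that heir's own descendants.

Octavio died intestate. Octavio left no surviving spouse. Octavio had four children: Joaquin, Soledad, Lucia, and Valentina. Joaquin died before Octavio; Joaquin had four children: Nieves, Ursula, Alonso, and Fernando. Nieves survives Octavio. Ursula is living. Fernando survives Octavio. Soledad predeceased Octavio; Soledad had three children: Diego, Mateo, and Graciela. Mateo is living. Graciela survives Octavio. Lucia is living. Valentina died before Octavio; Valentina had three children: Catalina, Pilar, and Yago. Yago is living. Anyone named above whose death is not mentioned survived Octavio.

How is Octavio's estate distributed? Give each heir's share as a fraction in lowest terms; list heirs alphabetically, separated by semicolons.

Alonso 1/16; Catalina 1/12; Diego 1/12; Fernando 1/16; Graciela 1/12; Lucia 1/4; Mateo 1/12; Nieves 1/16; Pilar 1/12; Ursula 1/16; Yago 1/12

There is no surviving spouse, so the entire estate passes to Octavio's descendants per stirpes.
The estate is divided into 4 equal shares of 1/4 among Joaquin, Soledad, Lucia, Valentina.
Joaquin predeceased; the 1/4 allotted to Joaquin's branch passes to Joaquin's issue by representation.
The 1/4 is divided into 4 equal shares of 1/16 among Nieves, Ursula, Alonso, Fernando.
Nieves is living and takes 1/16.
Ursula is living and takes 1/16.
Alonso is living and takes 1/16.
Fernando is living and takes 1/16.
Soledad predeceased; the 1/4 allotted to Soledad's branch passes to Soledad's issue by representation.
The 1/4 is divided into 3 equal shares of 1/12 among Diego, Mateo, Graciela.
Diego is living and takes 1/12.
Mateo is living and takes 1/12.
Graciela is living and takes 1/12.
Lucia is living and takes 1/4.
Valentina predeceased; the 1/4 allotted to Valentina's branch passes to Valentina's issue by representation.
The 1/4 is divided into 3 equal shares of 1/12 among Catalina, Pilar, Yago.
Catalina is living and takes 1/12.
Pilar is living and takes 1/12.
Yago is living and takes 1/12.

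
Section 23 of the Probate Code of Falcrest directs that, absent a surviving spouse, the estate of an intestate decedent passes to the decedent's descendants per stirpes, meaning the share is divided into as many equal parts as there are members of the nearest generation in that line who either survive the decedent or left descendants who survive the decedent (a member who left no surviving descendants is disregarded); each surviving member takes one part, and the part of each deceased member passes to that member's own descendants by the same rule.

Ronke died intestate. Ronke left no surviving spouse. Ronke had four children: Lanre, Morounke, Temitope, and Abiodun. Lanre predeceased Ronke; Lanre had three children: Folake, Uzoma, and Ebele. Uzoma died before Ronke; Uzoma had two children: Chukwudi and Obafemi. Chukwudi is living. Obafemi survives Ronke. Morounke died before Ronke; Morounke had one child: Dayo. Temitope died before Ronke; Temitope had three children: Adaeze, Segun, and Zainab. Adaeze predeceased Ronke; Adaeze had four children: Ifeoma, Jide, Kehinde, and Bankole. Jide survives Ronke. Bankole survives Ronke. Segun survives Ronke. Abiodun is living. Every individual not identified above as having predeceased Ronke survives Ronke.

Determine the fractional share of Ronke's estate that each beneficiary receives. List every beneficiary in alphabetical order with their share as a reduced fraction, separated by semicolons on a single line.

There is no surviving spouse, so the entire estate passes to Ronke's descendants per stirpes.
The estate is divided into 4 equal shares of 1/4 among Lanre, Morounke, Temitope, Abiodun.
Lanre predeceased; the 1/4 allotted to Lanre's branch passes to Lanre's issue by representation.
The 1/4 is divided into 3 equal shares of 1/12 among Folake, Uzoma, Ebele.
Folake is living and takes 1/12.
Uzoma predeceased; the 1/12 allotted to Uzoma's branch passes to Uzoma's issue by representation.
The 1/12 is divided into 2 equal shares of 1/24 among Chukwudi, Obafemi.
Chukwudi is living and takes 1/24.
Obafemi is living and takes 1/24.
Ebele is living and takes 1/12.
Morounke predeceased; the 1/4 allotted to Morounke's branch passes to Morounke's issue by representation.
Dayo is the sole taker at this level and receives the full 1/4.
Temitope predeceased; the 1/4 allotted to Temitope's branch passes to Temitope's issue by representation.
The 1/4 is divided into 3 equal shares of 1/12 among Adaeze, Segun, Zainab.
Adaeze predeceased; the 1/12 allotted to Adaeze's branch passes to Adaeze's issue by representation.
The 1/12 is divided into 4 equal shares of 1/48 among Ifeoma, Jide, Kehinde, Bankole.
Ifeoma is living and takes 1/48.
Jide is living and takes 1/48.
Kehinde is living and takes 1/48.
Bankole is living and takes 1/48.
Segun is living and takes 1/12.
Zainab is living and takes 1/12.
Abiodun is living and takes 1/4.

Abiodun 1/4; Bankole 1/48; Chukwudi 1/24; Dayo 1/4; Ebele 1/12; Folake 1/12; Ifeoma 1/48; Jide 1/48; Kehinde 1/48; Obafemi 1/24; Segun 1/12; Zainab 1/12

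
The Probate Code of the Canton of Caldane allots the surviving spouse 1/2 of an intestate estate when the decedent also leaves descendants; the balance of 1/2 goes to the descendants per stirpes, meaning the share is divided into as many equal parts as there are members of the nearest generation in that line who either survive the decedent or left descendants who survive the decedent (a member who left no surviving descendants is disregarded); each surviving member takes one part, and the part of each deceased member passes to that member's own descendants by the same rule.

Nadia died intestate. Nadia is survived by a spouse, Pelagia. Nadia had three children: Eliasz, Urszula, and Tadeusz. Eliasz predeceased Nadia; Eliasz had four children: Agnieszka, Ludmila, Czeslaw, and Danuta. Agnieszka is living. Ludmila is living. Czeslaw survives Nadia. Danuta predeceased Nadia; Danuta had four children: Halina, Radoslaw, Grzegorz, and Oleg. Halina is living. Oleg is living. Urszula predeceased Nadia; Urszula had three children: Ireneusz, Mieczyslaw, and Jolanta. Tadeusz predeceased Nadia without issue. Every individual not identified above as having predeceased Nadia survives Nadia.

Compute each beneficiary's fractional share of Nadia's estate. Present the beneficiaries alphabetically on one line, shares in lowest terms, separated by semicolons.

Pelagia, as surviving spouse, takes 1/2.
The remaining 1/2 passes to Nadia's descendants per stirpes.
Tadeusz left no surviving issue, so that branch lapses and is disregarded.
The 1/2 is divided into 2 equal shares of 1/4 among Eliasz, Urszula.
Eliasz predeceased; the 1/4 allotted to Eliasz's branch passes to Eliasz's issue by representation.
The 1/4 is divided into 4 equal shares of 1/16 among Agnieszka, Ludmila, Czeslaw, Danuta.
Agnieszka is living and takes 1/16.
Ludmila is living and takes 1/16.
Czeslaw is living and takes 1/16.
Danuta predeceased; the 1/16 allotted to Danuta's branch passes to Danuta's issue by representation.
The 1/16 is divided into 4 equal shares of 1/64 among Halina, Radoslaw, Grzegorz, Oleg.
Halina is living and takes 1/64.
Radoslaw is living and takes 1/64.
Grzegorz is living and takes 1/64.
Oleg is living and takes 1/64.
Urszula predeceased; the 1/4 allotted to Urszula's branch passes to Urszula's issue by representation.
The 1/4 is divided into 3 equal shares of 1/12 among Ireneusz, Mieczyslaw, Jolanta.
Ireneusz is living and takes 1/12.
Mieczyslaw is living and takes 1/12.
Jolanta is living and takes 1/12.

Agnieszka 1/16; Czeslaw 1/16; Grzegorz 1/64; Halina 1/64; Ireneusz 1/12; Jolanta 1/12; Ludmila 1/16; Mieczyslaw 1/12; Oleg 1/64; Pelagia 1/2; Radoslaw 1/64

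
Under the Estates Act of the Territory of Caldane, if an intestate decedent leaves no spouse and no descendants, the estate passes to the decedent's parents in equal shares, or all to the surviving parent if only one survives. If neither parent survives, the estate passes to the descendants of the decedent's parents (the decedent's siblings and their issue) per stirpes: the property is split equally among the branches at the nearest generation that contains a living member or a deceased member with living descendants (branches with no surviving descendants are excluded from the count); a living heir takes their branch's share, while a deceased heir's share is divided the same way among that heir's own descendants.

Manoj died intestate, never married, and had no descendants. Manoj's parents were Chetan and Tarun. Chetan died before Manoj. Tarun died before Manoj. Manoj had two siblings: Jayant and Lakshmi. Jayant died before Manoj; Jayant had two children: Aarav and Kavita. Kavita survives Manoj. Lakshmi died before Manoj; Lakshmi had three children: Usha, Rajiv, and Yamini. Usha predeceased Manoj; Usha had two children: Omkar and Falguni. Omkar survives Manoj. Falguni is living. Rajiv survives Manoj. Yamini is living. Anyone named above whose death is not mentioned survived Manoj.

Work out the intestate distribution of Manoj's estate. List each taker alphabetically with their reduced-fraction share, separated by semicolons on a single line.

Neither parent survives and there are no descendants, so the estate passes to Manoj's siblings and their issue per stirpes.
The estate is divided into 2 equal shares of 1/2 among Jayant, Lakshmi.
Jayant predeceased; the 1/2 allotted to Jayant's branch passes to Jayant's issue by representation.
The 1/2 is divided into 2 equal shares of 1/4 among Aarav, Kavita.
Aarav is living and takes 1/4.
Kavita is living and takes 1/4.
Lakshmi predeceased; the 1/2 allotted to Lakshmi's branch passes to Lakshmi's issue by representation.
The 1/2 is divided into 3 equal shares of 1/6 among Usha, Rajiv, Yamini.
Usha predeceased; the 1/6 allotted to Usha's branch passes to Usha's issue by representation.
The 1/6 is divided into 2 equal shares of 1/12 among Omkar, Falguni.
Omkar is living and takes 1/12.
Falguni is living and takes 1/12.
Rajiv is living and takes 1/6.
Yamini is living and takes 1/6.

Aarav 1/4; Falguni 1/12; Kavita 1/4; Omkar 1/12; Rajiv 1/6; Yamini 1/6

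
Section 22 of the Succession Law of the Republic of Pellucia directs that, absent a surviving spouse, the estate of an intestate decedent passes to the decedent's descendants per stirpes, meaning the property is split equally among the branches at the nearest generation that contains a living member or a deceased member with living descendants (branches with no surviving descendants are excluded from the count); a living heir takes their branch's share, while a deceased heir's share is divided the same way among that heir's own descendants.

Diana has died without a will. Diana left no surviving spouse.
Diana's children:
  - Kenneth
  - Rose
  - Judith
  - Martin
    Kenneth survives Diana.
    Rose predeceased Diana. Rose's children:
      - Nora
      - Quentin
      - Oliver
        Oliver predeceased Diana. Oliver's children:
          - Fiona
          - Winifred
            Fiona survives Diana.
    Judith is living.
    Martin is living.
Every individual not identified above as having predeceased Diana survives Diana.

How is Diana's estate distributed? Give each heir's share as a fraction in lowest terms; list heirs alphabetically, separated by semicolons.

Fiona 1/24; Judith 1/4; Kenneth 1/4; Martin 1/4; Nora 1/12; Quentin 1/12; Winifred 1/24

There is no surviving spouse, so the entire estate passes to Diana's descendants per stirpes.
The estate is divided into 4 equal shares of 1/4 among Kenneth, Rose, Judith, Martin.
Kenneth is living and takes 1/4.
Rose predeceased; the 1/4 allotted to Rose's branch passes to Rose's issue by representation.
The 1/4 is divided into 3 equal shares of 1/12 among Nora, Quentin, Oliver.
Nora is living and takes 1/12.
Quentin is living and takes 1/12.
Oliver predeceased; the 1/12 allotted to Oliver's branch passes to Oliver's issue by representation.
The 1/12 is divided into 2 equal shares of 1/24 among Fiona, Winifred.
Fiona is living and takes 1/24.
Winifred is living and takes 1/24.
Judith is living and takes 1/4.
Martin is living and takes 1/4.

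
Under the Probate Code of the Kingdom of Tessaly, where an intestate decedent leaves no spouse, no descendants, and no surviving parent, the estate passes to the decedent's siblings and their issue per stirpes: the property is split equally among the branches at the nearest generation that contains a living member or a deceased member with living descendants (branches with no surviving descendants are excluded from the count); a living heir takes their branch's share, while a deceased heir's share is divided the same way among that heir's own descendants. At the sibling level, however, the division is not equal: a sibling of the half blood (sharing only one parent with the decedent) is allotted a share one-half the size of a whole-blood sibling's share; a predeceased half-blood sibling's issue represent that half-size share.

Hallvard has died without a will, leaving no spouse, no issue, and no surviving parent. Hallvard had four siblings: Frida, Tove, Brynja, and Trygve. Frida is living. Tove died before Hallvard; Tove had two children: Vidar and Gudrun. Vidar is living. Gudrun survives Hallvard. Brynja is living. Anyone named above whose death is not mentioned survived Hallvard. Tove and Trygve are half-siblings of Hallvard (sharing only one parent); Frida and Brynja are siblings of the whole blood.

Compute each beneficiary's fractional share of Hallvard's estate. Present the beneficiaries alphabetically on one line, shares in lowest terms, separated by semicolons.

Brynja 1/3; Frida 1/3; Gudrun 1/12; Trygve 1/6; Vidar 1/12

No spouse, descendants, or parent survives, so the estate passes to Hallvard's siblings per stirpes.
Half-blood siblings count for one-half the weight of whole-blood siblings at the initial division.
Dividing 1 in proportion to weights (total weight 3): Frida (weight 1) → 1/3; Tove (weight 1/2) → 1/6; Brynja (weight 1) → 1/3; Trygve (weight 1/2) → 1/6.
Frida is living and takes 1/3.
Tove predeceased; the 1/6 allotted to Tove's branch passes to Tove's issue by representation.
The 1/6 is divided into 2 equal shares of 1/12 among Vidar, Gudrun.
Vidar is living and takes 1/12.
Gudrun is living and takes 1/12.
Brynja is living and takes 1/3.
Trygve is living and takes 1/6.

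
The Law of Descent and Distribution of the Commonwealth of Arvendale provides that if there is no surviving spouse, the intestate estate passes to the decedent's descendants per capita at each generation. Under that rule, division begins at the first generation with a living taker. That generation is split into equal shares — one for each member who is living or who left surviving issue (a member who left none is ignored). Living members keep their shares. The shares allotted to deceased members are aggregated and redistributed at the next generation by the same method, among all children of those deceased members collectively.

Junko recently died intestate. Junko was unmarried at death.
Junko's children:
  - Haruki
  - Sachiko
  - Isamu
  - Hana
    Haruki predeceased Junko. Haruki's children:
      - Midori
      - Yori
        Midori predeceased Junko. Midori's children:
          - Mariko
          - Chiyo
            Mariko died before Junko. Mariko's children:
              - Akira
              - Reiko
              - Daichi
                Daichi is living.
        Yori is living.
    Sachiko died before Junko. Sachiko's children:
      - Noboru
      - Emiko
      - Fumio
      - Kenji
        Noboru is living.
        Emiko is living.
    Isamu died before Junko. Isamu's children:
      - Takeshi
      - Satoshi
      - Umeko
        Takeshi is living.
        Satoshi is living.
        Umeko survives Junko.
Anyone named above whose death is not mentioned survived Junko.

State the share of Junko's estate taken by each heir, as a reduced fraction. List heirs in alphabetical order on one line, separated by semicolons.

Akira 1/72; Chiyo 1/24; Daichi 1/72; Emiko 1/12; Fumio 1/12; Hana 1/4; Kenji 1/12; Noboru 1/12; Reiko 1/72; Satoshi 1/12; Takeshi 1/12; Umeko 1/12; Yori 1/12

There is no surviving spouse, so the entire estate passes to Junko's descendants per capita at each generation.
At generation 1 (Haruki, Sachiko, Isamu, Hana) there are 4 shares of (1)/4 = 1/4 each.
Living: Hana — each takes 1/4.
Deceased: Haruki, Sachiko, and Isamu. Their combined 3/4 is pooled and carried to generation 2.
At generation 2 (Midori, Yori, Noboru, Emiko, Fumio, Kenji, Takeshi, Satoshi, Umeko) there are 9 shares of (3/4)/9 = 1/12 each.
Living: Yori, Noboru, Emiko, Fumio, Kenji, Takeshi, Satoshi, and Umeko — each takes 1/12.
Deceased: Midori. That 1/12 share is carried to generation 3.
At generation 3 (Mariko, Chiyo) there are 2 shares of (1/12)/2 = 1/24 each.
Living: Chiyo — each takes 1/24.
Deceased: Mariko. That 1/24 share is carried to generation 4.
At generation 4 (Akira, Reiko, Daichi) there are 3 shares of (1/24)/3 = 1/72 each.
Living: Akira, Reiko, and Daichi — each takes 1/72.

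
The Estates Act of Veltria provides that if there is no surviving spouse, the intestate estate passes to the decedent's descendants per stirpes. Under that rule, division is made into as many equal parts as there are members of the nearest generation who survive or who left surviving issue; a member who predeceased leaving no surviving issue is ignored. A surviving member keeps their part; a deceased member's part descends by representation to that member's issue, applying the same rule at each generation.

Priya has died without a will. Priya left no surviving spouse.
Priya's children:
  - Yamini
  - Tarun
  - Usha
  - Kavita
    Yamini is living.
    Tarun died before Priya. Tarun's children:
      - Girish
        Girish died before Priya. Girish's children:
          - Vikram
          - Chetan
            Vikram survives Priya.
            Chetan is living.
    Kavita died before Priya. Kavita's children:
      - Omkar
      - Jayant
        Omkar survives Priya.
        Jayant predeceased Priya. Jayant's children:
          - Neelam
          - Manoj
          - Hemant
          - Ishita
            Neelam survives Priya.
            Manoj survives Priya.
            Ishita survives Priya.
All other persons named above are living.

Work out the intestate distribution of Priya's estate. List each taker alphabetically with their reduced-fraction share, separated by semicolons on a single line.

Chetan 1/8; Hemant 1/32; Ishita 1/32; Manoj 1/32; Neelam 1/32; Omkar 1/8; Usha 1/4; Vikram 1/8; Yamini 1/4

There is no surviving spouse, so the entire estate passes to Priya's descendants per stirpes.
The estate is divided into 4 equal shares of 1/4 among Yamini, Tarun, Usha, Kavita.
Yamini is living and takes 1/4.
Tarun predeceased; the 1/4 allotted to Tarun's branch passes to Tarun's issue by representation.
Girish's line is the sole branch at this level, so the full 1/4 passes to Girish's issue by representation.
The 1/4 is divided into 2 equal shares of 1/8 among Vikram, Chetan.
Vikram is living and takes 1/8.
Chetan is living and takes 1/8.
Usha is living and takes 1/4.
Kavita predeceased; the 1/4 allotted to Kavita's branch passes to Kavita's issue by representation.
The 1/4 is divided into 2 equal shares of 1/8 among Omkar, Jayant.
Omkar is living and takes 1/8.
Jayant predeceased; the 1/8 allotted to Jayant's branch passes to Jayant's issue by representation.
The 1/8 is divided into 4 equal shares of 1/32 among Neelam, Manoj, Hemant, Ishita.
Neelam is living and takes 1/32.
Manoj is living and takes 1/32.
Hemant is living and takes 1/32.
Ishita is living and takes 1/32.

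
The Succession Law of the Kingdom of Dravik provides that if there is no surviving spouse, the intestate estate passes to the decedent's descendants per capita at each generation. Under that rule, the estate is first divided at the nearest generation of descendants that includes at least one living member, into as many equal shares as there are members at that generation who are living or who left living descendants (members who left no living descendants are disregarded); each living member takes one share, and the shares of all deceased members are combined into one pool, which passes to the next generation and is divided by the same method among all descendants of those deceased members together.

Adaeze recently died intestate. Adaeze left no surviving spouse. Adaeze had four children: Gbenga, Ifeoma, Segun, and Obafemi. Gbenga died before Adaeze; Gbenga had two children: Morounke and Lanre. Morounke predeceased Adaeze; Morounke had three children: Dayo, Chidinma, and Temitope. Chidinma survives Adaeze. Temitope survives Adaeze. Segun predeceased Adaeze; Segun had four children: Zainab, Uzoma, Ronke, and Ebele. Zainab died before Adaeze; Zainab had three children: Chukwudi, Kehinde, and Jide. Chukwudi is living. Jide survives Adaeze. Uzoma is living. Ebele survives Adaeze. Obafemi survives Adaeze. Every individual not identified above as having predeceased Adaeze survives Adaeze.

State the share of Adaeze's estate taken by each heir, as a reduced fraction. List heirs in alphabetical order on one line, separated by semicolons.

Chidinma 1/36; Chukwudi 1/36; Dayo 1/36; Ebele 1/12; Ifeoma 1/4; Jide 1/36; Kehinde 1/36; Lanre 1/12; Obafemi 1/4; Ronke 1/12; Temitope 1/36; Uzoma 1/12

There is no surviving spouse, so the entire estate passes to Adaeze's descendants per capita at each generation.
At generation 1 (Gbenga, Ifeoma, Segun, Obafemi) there are 4 shares of (1)/4 = 1/4 each.
Living: Ifeoma and Obafemi — each takes 1/4.
Deceased: Gbenga and Segun. Their combined 1/2 is pooled and carried to generation 2.
At generation 2 (Morounke, Lanre, Zainab, Uzoma, Ronke, Ebele) there are 6 shares of (1/2)/6 = 1/12 each.
Living: Lanre, Uzoma, Ronke, and Ebele — each takes 1/12.
Deceased: Morounke and Zainab. Their combined 1/6 is pooled and carried to generation 3.
At generation 3 (Dayo, Chidinma, Temitope, Chukwudi, Kehinde, Jide) there are 6 shares of (1/6)/6 = 1/36 each.
Living: Dayo, Chidinma, Temitope, Chukwudi, Kehinde, and Jide — each takes 1/36.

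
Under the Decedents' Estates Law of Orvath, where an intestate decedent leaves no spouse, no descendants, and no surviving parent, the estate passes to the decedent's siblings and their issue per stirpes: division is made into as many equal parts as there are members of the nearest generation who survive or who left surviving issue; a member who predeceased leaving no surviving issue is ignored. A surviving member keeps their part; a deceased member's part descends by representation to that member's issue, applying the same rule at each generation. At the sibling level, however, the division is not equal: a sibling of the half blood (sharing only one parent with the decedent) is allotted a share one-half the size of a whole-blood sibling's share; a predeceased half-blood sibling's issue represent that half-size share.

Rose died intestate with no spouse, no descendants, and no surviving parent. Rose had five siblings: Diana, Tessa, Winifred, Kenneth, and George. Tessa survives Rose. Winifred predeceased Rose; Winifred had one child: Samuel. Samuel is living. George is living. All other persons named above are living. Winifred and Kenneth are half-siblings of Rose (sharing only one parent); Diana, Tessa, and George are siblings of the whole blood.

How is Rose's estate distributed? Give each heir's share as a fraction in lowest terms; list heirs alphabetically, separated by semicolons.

No spouse, descendants, or parent survives, so the estate passes to Rose's siblings per stirpes.
Half-blood siblings count for one-half the weight of whole-blood siblings at the initial division.
Dividing 1 in proportion to weights (total weight 4): Diana (weight 1) → 1/4; Tessa (weight 1) → 1/4; Winifred (weight 1/2) → 1/8; Kenneth (weight 1/2) → 1/8; George (weight 1) → 1/4.
Diana is living and takes 1/4.
Tessa is living and takes 1/4.
Winifred predeceased; the 1/8 allotted to Winifred's branch passes to Winifred's issue by representation.
Samuel is the sole taker at this level and receives the full 1/8.
Kenneth is living and takes 1/8.
George is living and takes 1/4.

Diana 1/4; George 1/4; Kenneth 1/8; Samuel 1/8; Tessa 1/4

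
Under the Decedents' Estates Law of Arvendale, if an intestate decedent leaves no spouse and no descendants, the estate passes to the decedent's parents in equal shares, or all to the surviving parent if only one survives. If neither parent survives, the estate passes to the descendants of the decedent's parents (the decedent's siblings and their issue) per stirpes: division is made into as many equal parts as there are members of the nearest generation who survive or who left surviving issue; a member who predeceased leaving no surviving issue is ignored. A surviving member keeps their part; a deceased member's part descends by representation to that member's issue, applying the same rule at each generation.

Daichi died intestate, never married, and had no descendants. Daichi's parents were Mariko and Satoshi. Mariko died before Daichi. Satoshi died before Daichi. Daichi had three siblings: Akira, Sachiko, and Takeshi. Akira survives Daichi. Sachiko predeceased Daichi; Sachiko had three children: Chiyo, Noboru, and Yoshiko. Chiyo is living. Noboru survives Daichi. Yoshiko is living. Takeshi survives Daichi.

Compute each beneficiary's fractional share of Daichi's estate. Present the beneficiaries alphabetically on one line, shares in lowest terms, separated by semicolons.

Akira 1/3; Chiyo 1/9; Noboru 1/9; Takeshi 1/3; Yoshiko 1/9

Neither parent survives and there are no descendants, so the estate passes to Daichi's siblings and their issue per stirpes.
The estate is divided into 3 equal shares of 1/3 among Akira, Sachiko, Takeshi.
Akira is living and takes 1/3.
Sachiko predeceased; the 1/3 allotted to Sachiko's branch passes to Sachiko's issue by representation.
The 1/3 is divided into 3 equal shares of 1/9 among Chiyo, Noboru, Yoshiko.
Chiyo is living and takes 1/9.
Noboru is living and takes 1/9.
Yoshiko is living and takes 1/9.
Takeshi is living and takes 1/3.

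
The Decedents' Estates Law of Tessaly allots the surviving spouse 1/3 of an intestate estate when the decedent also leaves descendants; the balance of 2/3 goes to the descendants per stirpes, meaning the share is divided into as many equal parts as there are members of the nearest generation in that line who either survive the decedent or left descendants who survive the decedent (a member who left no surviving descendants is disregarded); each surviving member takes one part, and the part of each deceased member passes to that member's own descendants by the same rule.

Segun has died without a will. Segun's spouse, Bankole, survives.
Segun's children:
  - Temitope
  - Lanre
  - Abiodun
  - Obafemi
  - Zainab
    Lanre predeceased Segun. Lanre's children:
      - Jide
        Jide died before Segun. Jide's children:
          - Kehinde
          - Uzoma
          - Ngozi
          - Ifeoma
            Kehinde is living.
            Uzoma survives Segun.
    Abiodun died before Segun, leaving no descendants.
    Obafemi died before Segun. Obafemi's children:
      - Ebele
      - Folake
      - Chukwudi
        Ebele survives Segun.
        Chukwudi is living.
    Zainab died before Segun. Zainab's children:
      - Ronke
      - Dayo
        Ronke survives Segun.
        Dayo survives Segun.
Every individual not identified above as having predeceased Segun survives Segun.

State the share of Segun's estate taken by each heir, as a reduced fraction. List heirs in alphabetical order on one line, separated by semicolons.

Bankole 1/3; Chukwudi 1/18; Dayo 1/12; Ebele 1/18; Folake 1/18; Ifeoma 1/24; Kehinde 1/24; Ngozi 1/24; Ronke 1/12; Temitope 1/6; Uzoma 1/24

Bankole, as surviving spouse, takes 1/3.
The remaining 2/3 passes to Segun's descendants per stirpes.
Abiodun left no surviving issue, so that branch lapses and is disregarded.
The 2/3 is divided into 4 equal shares of 1/6 among Temitope, Lanre, Obafemi, Zainab.
Temitope is living and takes 1/6.
Lanre predeceased; the 1/6 allotted to Lanre's branch passes to Lanre's issue by representation.
Jide's line is the sole branch at this level, so the full 1/6 passes to Jide's issue by representation.
The 1/6 is divided into 4 equal shares of 1/24 among Kehinde, Uzoma, Ngozi, Ifeoma.
Kehinde is living and takes 1/24.
Uzoma is living and takes 1/24.
Ngozi is living and takes 1/24.
Ifeoma is living and takes 1/24.
Obafemi predeceased; the 1/6 allotted to Obafemi's branch passes to Obafemi's issue by representation.
The 1/6 is divided into 3 equal shares of 1/18 among Ebele, Folake, Chukwudi.
Ebele is living and takes 1/18.
Folake is living and takes 1/18.
Chukwudi is living and takes 1/18.
Zainab predeceased; the 1/6 allotted to Zainab's branch passes to Zainab's issue by representation.
The 1/6 is divided into 2 equal shares of 1/12 among Ronke, Dayo.
Ronke is living and takes 1/12.
Dayo is living and takes 1/12.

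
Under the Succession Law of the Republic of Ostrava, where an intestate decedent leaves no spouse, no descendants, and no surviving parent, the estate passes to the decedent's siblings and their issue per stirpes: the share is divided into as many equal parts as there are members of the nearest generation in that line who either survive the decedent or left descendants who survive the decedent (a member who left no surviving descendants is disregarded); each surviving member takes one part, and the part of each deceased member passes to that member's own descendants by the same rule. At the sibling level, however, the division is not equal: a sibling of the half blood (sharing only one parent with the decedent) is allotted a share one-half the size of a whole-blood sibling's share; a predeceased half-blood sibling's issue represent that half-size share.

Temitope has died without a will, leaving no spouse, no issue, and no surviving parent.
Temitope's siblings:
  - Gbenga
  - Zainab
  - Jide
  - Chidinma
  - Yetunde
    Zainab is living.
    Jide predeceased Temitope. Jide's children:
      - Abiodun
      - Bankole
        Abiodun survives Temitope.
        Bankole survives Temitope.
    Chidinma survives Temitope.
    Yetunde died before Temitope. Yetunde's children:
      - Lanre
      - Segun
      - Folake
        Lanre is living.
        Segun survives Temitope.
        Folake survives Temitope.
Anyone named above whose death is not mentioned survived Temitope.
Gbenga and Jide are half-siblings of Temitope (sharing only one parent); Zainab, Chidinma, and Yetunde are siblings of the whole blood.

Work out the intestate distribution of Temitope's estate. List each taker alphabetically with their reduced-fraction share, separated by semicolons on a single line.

No spouse, descendants, or parent survives, so the estate passes to Temitope's siblings per stirpes.
Half-blood siblings count for one-half the weight of whole-blood siblings at the initial division.
Dividing 1 in proportion to weights (total weight 4): Gbenga (weight 1/2) → 1/8; Zainab (weight 1) → 1/4; Jide (weight 1/2) → 1/8; Chidinma (weight 1) → 1/4; Yetunde (weight 1) → 1/4.
Gbenga is living and takes 1/8.
Zainab is living and takes 1/4.
Jide predeceased; the 1/8 allotted to Jide's branch passes to Jide's issue by representation.
The 1/8 is divided into 2 equal shares of 1/16 among Abiodun, Bankole.
Abiodun is living and takes 1/16.
Bankole is living and takes 1/16.
Chidinma is living and takes 1/4.
Yetunde predeceased; the 1/4 allotted to Yetunde's branch passes to Yetunde's issue by representation.
The 1/4 is divided into 3 equal shares of 1/12 among Lanre, Segun, Folake.
Lanre is living and takes 1/12.
Segun is living and takes 1/12.
Folake is living and takes 1/12.

Abiodun 1/16; Bankole 1/16; Chidinma 1/4; Folake 1/12; Gbenga 1/8; Lanre 1/12; Segun 1/12; Zainab 1/4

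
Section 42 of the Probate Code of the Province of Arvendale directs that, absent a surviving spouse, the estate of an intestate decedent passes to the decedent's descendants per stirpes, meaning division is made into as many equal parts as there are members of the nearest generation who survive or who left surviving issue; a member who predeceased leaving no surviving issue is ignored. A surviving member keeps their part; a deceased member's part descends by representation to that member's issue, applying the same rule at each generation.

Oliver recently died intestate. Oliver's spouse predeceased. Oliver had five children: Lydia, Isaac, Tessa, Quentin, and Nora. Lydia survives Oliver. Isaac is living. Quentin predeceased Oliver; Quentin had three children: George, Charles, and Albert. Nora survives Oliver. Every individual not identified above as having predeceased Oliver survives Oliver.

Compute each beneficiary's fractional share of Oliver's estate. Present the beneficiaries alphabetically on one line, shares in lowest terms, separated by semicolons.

Albert 1/15; Charles 1/15; George 1/15; Isaac 1/5; Lydia 1/5; Nora 1/5; Tessa 1/5

There is no surviving spouse, so the entire estate passes to Oliver's descendants per stirpes.
The estate is divided into 5 equal shares of 1/5 among Lydia, Isaac, Tessa, Quentin, Nora.
Lydia is living and takes 1/5.
Isaac is living and takes 1/5.
Tessa is living and takes 1/5.
Quentin predeceased; the 1/5 allotted to Quentin's branch passes to Quentin's issue by representation.
The 1/5 is divided into 3 equal shares of 1/15 among George, Charles, Albert.
George is living and takes 1/15.
Charles is living and takes 1/15.
Albert is living and takes 1/15.
Nora is living and takes 1/5.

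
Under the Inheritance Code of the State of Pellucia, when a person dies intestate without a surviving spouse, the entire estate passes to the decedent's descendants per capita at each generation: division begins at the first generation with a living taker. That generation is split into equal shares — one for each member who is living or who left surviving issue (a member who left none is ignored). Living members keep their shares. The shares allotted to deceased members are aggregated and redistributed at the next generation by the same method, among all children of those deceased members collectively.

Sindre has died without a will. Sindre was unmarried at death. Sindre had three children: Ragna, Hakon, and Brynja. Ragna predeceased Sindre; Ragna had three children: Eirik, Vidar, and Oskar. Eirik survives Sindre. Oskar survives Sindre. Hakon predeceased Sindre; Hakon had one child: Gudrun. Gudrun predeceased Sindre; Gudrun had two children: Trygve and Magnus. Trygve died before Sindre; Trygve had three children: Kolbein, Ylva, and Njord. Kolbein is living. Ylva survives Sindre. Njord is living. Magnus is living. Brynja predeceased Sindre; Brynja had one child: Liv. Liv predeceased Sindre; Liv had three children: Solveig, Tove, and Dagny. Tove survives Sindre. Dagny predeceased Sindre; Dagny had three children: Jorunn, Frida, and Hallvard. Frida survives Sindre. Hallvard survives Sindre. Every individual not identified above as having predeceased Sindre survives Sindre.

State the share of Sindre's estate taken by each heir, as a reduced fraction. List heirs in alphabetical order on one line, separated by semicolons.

There is no surviving spouse, so the entire estate passes to Sindre's descendants per capita at each generation.
No one at generation 1 (Ragna, Hakon, Brynja) is living; moving to the next generation.
At generation 2 (Eirik, Vidar, Oskar, Gudrun, Liv) there are 5 shares of (1)/5 = 1/5 each.
Living: Eirik, Vidar, and Oskar — each takes 1/5.
Deceased: Gudrun and Liv. Their combined 2/5 is pooled and carried to generation 3.
At generation 3 (Trygve, Magnus, Solveig, Tove, Dagny) there are 5 shares of (2/5)/5 = 2/25 each.
Living: Magnus, Solveig, and Tove — each takes 2/25.
Deceased: Trygve and Dagny. Their combined 4/25 is pooled and carried to generation 4.
At generation 4 (Kolbein, Ylva, Njord, Jorunn, Frida, Hallvard) there are 6 shares of (4/25)/6 = 2/75 each.
Living: Kolbein, Ylva, Njord, Jorunn, Frida, and Hallvard — each takes 2/75.

Eirik 1/5; Frida 2/75; Hallvard 2/75; Jorunn 2/75; Kolbein 2/75; Magnus 2/25; Njord 2/75; Oskar 1/5; Solveig 2/25; Tove 2/25; Vidar 1/5; Ylva 2/75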